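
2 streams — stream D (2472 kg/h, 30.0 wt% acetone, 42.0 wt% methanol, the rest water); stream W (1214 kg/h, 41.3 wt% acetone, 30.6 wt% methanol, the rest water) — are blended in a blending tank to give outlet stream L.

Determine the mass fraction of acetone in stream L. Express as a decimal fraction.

0.337

Total flow out = 2472 + 1214 = 3686 kg/h.
acetone in = 2472×0.300 + 1214×0.413 = 1243 kg/h.
acetone mass fraction in L = 1243/3686 = 0.337.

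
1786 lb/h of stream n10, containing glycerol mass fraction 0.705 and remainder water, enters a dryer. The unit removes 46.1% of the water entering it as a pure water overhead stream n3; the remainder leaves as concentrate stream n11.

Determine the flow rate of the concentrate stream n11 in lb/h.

water entering = 1786×0.295 = 526.87 lb/h; overhead removed = 0.461×526.87 = 242.89 lb/h.
Concentrate = 1786 − 242.89 = 1543.1 lb/h.

1543 lb/h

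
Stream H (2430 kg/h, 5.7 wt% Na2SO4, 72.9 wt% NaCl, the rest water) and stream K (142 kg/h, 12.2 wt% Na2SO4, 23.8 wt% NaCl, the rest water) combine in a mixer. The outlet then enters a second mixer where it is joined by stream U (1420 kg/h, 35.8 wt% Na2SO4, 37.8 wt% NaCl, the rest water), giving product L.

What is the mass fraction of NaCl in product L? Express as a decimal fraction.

Overall, product flow = 3992 kg/h.
NaCl in = 2430×0.729 + 142×0.238 + 1420×0.378 = 2342 kg/h.
NaCl fraction in L = 0.5867.

0.5867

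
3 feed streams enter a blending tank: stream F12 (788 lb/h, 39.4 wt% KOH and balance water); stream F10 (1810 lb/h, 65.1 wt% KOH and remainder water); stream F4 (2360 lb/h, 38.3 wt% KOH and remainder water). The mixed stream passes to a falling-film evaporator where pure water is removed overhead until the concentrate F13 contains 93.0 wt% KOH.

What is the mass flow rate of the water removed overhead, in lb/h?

2385 lb/h

KOH entering = 788×0.394 + 1810×0.651 + 2360×0.383 = 2392.7 lb/h.
All KOH reports to F13, so F13 = 2392.7/0.930 = 2572.8 lb/h.
Total feed = 4958 lb/h; overhead = 4958 − 2572.8 = 2385.2 lb/h.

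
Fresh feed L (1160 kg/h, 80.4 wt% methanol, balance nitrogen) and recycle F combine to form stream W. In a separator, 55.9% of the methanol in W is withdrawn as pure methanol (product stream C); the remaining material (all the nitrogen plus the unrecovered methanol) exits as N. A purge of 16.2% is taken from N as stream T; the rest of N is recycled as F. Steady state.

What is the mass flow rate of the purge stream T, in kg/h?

333 kg/h

nitrogen enters only via L and leaves only via the purge: 1160×0.196 = 0.162×(nitrogen in N), and the separator passes all nitrogen, so nitrogen in W = nitrogen in N = 1403.5 kg/h.
methanol in W: m_A = 1160×0.804 + (1−0.162)·(1−0.559)·m_A, so m_A = 932.64/0.6304 = 1479.3 kg/h.
N = (1−0.559)×1479.3 + 1403.5 = 2055.8 kg/h.
Purge T = 0.162×2055.8 = 333.05 kg/h.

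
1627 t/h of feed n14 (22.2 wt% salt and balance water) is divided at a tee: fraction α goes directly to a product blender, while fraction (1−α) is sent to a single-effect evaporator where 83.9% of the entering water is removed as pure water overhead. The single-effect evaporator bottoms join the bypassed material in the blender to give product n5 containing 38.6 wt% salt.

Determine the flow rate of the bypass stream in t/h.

All 1627×0.222 = 361.19 t/h of salt reaches n5, so n5 = 361.19/0.386 = 935.74 t/h and vapour = 691.26 t/h.
The evaporator receives (1−α)·1627 of feed at 0.778 water and removes 0.839 of that water:
0.839×0.778×(1−α)×1627 = 691.26
(1−α) = 691.26/1062 = 0.6509;  α = 0.3491.
Bypass flow = 0.3491×1627 = 567.98 t/h.

568 t/h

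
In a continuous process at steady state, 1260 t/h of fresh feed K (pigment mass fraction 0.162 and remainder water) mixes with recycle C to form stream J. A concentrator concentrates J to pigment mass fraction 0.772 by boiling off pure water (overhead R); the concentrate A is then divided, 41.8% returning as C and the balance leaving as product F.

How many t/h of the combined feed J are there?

1450 t/h

Overall pigment balance (none leaves overhead): pigment in fresh feed = pigment in product, i.e. 1260×0.162 = (1−0.418)·A·0.772.
A = 204.12/(0.772×0.582) = 454.3 t/h.
Recycle C = 0.418×454.3 = 189.9 t/h.
Combined feed J = 1260 + 189.9 = 1449.9 t/h.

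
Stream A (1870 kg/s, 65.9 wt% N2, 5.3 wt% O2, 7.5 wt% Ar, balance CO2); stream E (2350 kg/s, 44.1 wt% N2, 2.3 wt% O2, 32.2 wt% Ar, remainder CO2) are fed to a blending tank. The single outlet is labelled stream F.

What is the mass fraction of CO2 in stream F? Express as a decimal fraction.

0.2136

Total flow out = 1870 + 2350 = 4220 kg/s.
CO2 in = 1870×0.213 + 2350×0.214 = 901.21 kg/s.
CO2 mass fraction in F = 901.21/4220 = 0.2136.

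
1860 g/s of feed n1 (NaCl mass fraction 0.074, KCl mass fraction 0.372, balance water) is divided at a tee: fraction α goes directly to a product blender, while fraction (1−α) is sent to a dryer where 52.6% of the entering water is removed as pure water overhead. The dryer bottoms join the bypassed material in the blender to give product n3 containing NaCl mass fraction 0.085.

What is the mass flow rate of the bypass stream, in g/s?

1034 g/s

All 1860×0.074 = 137.64 g/s of NaCl reaches n3, so n3 = 137.64/0.085 = 1619.3 g/s and vapour = 240.71 g/s.
The evaporator receives (1−α)·1860 of feed at 0.554 water and removes 0.526 of that water:
0.526×0.554×(1−α)×1860 = 240.71
(1−α) = 240.71/542.01 = 0.4441;  α = 0.5559.
Bypass flow = 0.5559×1860 = 1034 g/s.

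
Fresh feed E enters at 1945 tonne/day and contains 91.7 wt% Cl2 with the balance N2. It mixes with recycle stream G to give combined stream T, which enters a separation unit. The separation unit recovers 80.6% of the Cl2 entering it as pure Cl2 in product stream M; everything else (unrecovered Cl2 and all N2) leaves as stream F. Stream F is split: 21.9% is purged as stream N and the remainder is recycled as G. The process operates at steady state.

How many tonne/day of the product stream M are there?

1694 tonne/day

Cl2 in T: m_A = 1945×0.917 + (1−0.219)·(1−0.806)·m_A, so m_A = 1783.6/0.8485 = 2102.1 tonne/day.
Product M = 0.806×2102.1 = 1694.3 tonne/day.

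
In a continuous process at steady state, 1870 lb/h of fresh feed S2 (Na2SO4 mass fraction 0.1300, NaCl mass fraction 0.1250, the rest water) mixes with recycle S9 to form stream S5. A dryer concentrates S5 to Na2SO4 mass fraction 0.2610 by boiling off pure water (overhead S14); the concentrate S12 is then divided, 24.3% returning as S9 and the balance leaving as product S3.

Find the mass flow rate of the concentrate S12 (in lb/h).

1230 lb/h

Overall Na2SO4 balance (none leaves overhead): Na2SO4 in fresh feed = Na2SO4 in product, i.e. 1870×0.130 = (1−0.243)·S12·0.261.
S12 = 243.1/(0.261×0.757) = 1230.4 lb/h.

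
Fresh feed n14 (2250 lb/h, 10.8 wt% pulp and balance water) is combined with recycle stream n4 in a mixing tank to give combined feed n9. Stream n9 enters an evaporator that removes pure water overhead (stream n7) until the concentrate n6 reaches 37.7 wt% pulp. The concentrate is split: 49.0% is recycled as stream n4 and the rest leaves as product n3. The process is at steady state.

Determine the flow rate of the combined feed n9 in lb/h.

2869 lb/h

Overall pulp balance (none leaves overhead): pulp in fresh feed = pulp in product, i.e. 2250×0.108 = (1−0.490)·n6·0.377.
n6 = 243/(0.377×0.510) = 1263.8 lb/h.
Recycle n4 = 0.490×1263.8 = 619.29 lb/h.
Combined feed n9 = 2250 + 619.29 = 2869.3 lb/h.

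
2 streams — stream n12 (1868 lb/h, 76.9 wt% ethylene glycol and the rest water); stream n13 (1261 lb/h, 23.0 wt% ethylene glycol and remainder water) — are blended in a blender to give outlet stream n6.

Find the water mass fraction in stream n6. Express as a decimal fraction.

Total flow out = 1868 + 1261 = 3129 lb/h.
water in = 1868×0.231 + 1261×0.770 = 1402.5 lb/h.
water mass fraction in n6 = 1402.5/3129 = 0.448.

0.448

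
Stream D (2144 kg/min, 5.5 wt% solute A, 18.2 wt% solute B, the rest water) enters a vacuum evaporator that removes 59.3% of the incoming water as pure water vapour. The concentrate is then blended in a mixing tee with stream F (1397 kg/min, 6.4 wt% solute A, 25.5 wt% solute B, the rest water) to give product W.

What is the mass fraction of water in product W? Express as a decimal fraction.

0.629

Vapour removed = 0.593×0.763×2144 = 970.07 kg/min; concentrate = 1173.9 kg/min.
water reaching the mixer = 665.8 (from concentrate) + 1397×0.681 = 1617.2 kg/min.
Product flow = 1173.9 + 1397 = 2570.9 kg/min; water fraction = 0.629.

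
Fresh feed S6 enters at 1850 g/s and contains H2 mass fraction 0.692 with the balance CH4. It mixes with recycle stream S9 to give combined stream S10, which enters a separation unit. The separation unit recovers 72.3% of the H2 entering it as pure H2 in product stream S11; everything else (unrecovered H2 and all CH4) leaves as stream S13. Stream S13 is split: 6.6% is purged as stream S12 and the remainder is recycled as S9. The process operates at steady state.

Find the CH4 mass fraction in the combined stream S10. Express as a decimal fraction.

CH4 enters only via S6 and leaves only via the purge: 1850×0.308 = 0.066×(CH4 in S13), and the separation unit passes all CH4, so CH4 in S10 = CH4 in S13 = 8633.3 g/s.
H2 in S10: m_A = 1850×0.692 + (1−0.066)·(1−0.723)·m_A, so m_A = 1280.2/0.7413 = 1727 g/s.
S10 = 1727 + 8633.3 = 10360 g/s.
CH4 fraction in S10 = 8633.3/10360 = 0.833.

0.833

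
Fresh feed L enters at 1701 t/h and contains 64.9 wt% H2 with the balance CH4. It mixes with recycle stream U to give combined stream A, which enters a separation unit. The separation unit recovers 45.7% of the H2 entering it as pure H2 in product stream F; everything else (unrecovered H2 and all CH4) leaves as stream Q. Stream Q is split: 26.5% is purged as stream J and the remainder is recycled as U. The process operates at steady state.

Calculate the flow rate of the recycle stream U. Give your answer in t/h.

2389 t/h

CH4 enters only via L and leaves only via the purge: 1701×0.351 = 0.265×(CH4 in Q), and the separation unit passes all CH4, so CH4 in A = CH4 in Q = 2253 t/h.
H2 in A: m_A = 1701×0.649 + (1−0.265)·(1−0.457)·m_A, so m_A = 1103.9/0.6009 = 1837.2 t/h.
Q = (1−0.457)×1837.2 + 2253 = 3250.6 t/h.
Recycle U = (1−0.265)×3250.6 = 2389.2 t/h.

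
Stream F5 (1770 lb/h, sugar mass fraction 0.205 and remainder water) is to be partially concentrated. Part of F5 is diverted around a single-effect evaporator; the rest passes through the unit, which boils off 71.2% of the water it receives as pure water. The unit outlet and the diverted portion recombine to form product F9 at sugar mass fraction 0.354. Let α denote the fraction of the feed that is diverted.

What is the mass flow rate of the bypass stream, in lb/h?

All 1770×0.205 = 362.85 lb/h of sugar reaches F9, so F9 = 362.85/0.354 = 1025 lb/h and vapour = 745 lb/h.
The evaporator receives (1−α)·1770 of feed at 0.795 water and removes 0.712 of that water:
0.712×0.795×(1−α)×1770 = 745
(1−α) = 745/1001.9 = 0.7436;  α = 0.2564.
Bypass flow = 0.2564×1770 = 453.84 lb/h.

453.8 lb/h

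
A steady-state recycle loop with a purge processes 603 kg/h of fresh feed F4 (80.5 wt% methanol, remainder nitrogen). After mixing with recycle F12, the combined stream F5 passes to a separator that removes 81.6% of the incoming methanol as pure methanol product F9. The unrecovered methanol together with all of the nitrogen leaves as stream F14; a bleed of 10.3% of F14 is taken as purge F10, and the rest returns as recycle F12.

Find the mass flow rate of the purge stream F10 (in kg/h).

128.6 kg/h

nitrogen enters only via F4 and leaves only via the purge: 603×0.195 = 0.103×(nitrogen in F14), and the separator passes all nitrogen, so nitrogen in F5 = nitrogen in F14 = 1141.6 kg/h.
methanol in F5: m_A = 603×0.805 + (1−0.103)·(1−0.816)·m_A, so m_A = 485.42/0.8350 = 581.37 kg/h.
F14 = (1−0.816)×581.37 + 1141.6 = 1248.6 kg/h.
Purge F10 = 0.103×1248.6 = 128.6 kg/h.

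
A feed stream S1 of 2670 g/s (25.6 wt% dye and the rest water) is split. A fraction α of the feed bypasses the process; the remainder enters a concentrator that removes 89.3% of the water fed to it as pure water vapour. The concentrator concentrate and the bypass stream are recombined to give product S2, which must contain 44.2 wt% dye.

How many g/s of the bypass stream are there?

978.9 g/s

All 2670×0.256 = 683.52 g/s of dye reaches S2, so S2 = 683.52/0.442 = 1546.4 g/s and vapour = 1123.6 g/s.
The evaporator receives (1−α)·2670 of feed at 0.744 water and removes 0.893 of that water:
0.893×0.744×(1−α)×2670 = 1123.6
(1−α) = 1123.6/1773.9 = 0.6334;  α = 0.3666.
Bypass flow = 0.3666×2670 = 978.87 g/s.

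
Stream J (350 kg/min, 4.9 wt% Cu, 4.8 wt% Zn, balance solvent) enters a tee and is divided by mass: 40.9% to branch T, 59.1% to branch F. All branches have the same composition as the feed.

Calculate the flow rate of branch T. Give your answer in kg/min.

143.1 kg/min

Branch T flow = 0.409×350 = 143.15 kg/min.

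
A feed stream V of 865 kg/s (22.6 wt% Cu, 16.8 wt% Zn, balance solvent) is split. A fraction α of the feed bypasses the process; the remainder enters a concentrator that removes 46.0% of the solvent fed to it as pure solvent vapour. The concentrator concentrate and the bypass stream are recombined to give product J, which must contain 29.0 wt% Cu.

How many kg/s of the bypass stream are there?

All 865×0.226 = 195.49 kg/s of Cu reaches J, so J = 195.49/0.290 = 674.1 kg/s and vapour = 190.9 kg/s.
The evaporator receives (1−α)·865 of feed at 0.606 solvent and removes 0.460 of that solvent:
0.460×0.606×(1−α)×865 = 190.9
(1−α) = 190.9/241.13 = 0.7917;  α = 0.2083.
Bypass flow = 0.2083×865 = 180.19 kg/s.

180.2 kg/s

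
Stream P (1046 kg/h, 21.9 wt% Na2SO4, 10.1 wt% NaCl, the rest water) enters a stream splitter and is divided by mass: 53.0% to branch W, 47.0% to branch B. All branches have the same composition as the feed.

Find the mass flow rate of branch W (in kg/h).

554.4 kg/h

Branch W flow = 0.530×1046 = 554.38 kg/h.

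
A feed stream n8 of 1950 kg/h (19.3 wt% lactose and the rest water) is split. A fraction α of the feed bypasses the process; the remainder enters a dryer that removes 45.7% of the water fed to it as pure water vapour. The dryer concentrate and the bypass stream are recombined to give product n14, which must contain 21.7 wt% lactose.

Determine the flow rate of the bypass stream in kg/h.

All 1950×0.193 = 376.35 kg/h of lactose reaches n14, so n14 = 376.35/0.217 = 1734.3 kg/h and vapour = 215.67 kg/h.
The evaporator receives (1−α)·1950 of feed at 0.807 water and removes 0.457 of that water:
0.457×0.807×(1−α)×1950 = 215.67
(1−α) = 215.67/719.16 = 0.2999;  α = 0.7001.
Bypass flow = 0.7001×1950 = 1365.2 kg/h.

1365 kg/h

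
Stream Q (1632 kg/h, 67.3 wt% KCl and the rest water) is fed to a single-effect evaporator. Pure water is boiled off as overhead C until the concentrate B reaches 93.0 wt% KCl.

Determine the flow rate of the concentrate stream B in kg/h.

1181 kg/h

KCl is conserved: 1632×0.673 = 1098.3 kg/h all reports to the concentrate.
Concentrate = 1098.3/(target fraction) = 1181 kg/h.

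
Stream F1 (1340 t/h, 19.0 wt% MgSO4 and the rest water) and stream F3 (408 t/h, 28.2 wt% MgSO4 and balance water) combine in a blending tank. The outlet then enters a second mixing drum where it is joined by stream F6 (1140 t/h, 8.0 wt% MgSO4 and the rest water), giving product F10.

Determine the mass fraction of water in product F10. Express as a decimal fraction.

0.840

Overall, product flow = 2888 t/h.
water in = 1340×0.810 + 408×0.718 + 1140×0.920 = 2427.1 t/h.
water fraction in F10 = 0.840.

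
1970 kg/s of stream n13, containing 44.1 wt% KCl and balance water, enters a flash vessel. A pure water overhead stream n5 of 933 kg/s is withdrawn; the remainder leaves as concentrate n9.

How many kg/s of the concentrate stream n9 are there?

1037 kg/s

Concentrate = 1970 − 933 = 1037 kg/s.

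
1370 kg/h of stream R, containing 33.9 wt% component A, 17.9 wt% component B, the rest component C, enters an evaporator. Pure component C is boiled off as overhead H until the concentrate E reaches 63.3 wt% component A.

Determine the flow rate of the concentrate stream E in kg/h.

component A is conserved: 1370×0.339 = 464.43 kg/h all reports to the concentrate.
Concentrate = 464.43/(target fraction) = 733.7 kg/h.

733.7 kg/h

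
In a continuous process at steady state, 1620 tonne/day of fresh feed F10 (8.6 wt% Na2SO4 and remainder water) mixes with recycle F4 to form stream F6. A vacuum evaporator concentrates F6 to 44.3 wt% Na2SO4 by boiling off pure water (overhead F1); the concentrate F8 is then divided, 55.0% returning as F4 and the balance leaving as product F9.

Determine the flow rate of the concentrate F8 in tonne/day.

Overall Na2SO4 balance (none leaves overhead): Na2SO4 in fresh feed = Na2SO4 in product, i.e. 1620×0.086 = (1−0.550)·F8·0.443.
F8 = 139.32/(0.443×0.450) = 698.87 tonne/day.

698.9 tonne/day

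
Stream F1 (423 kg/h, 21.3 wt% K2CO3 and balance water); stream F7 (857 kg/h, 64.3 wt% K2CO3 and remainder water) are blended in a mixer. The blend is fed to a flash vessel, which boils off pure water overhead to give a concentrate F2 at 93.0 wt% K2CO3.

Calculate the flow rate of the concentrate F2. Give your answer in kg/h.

K2CO3 entering = 423×0.213 + 857×0.643 = 641.15 kg/h.
All K2CO3 reports to F2, so F2 = 641.15/0.930 = 689.41 kg/h.

689.4 kg/h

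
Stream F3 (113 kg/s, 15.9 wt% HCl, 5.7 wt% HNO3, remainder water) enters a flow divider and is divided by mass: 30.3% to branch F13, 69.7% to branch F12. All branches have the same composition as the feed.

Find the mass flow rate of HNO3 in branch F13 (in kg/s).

Branch F13 total = 0.303×113 = 34.239 kg/s.
HNO3 in F13 = 0.057×34.239 = 1.9516 kg/s.

1.952 kg/s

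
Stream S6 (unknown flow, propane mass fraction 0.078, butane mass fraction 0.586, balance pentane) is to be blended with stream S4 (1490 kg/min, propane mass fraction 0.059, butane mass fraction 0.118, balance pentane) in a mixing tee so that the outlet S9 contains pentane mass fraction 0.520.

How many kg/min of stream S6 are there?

2454 kg/min

Let S6 be the unknown flow. Total out = 1490 + S6.
pentane balance: 1226.3 + 0.336·S6 = 0.520·(1490 + S6)
(0.336 − 0.520)·S6 = 0.520×1490 − 1226.3 = -451.47
S6 = -451.47 / -0.184 = 2453.6 kg/min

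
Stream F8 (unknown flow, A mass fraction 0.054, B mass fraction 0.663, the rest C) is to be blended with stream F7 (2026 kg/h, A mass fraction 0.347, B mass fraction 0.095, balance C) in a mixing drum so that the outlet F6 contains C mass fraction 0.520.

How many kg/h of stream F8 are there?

Let F8 be the unknown flow. Total out = 2026 + F8.
C balance: 1130.5 + 0.283·F8 = 0.520·(2026 + F8)
(0.283 − 0.520)·F8 = 0.520×2026 − 1130.5 = -76.988
F8 = -76.988 / -0.237 = 324.84 kg/h

324.8 kg/h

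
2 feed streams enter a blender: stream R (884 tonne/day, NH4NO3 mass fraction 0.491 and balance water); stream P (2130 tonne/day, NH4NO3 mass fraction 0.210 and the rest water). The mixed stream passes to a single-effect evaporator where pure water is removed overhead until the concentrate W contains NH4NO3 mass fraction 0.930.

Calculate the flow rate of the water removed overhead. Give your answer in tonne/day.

2066 tonne/day

NH4NO3 entering = 884×0.491 + 2130×0.210 = 881.34 tonne/day.
All NH4NO3 reports to W, so W = 881.34/0.930 = 947.68 tonne/day.
Total feed = 3014 tonne/day; overhead = 3014 − 947.68 = 2066.3 tonne/day.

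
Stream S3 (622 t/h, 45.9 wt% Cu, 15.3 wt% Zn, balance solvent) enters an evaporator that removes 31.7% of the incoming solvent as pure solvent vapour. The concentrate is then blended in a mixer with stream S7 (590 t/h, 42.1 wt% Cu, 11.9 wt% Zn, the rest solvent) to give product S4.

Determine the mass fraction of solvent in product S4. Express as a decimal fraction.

Vapour removed = 0.317×0.388×622 = 76.504 t/h; concentrate = 545.5 t/h.
solvent reaching the mixer = 164.83 (from concentrate) + 590×0.460 = 436.23 t/h.
Product flow = 545.5 + 590 = 1135.5 t/h; solvent fraction = 0.384.

0.384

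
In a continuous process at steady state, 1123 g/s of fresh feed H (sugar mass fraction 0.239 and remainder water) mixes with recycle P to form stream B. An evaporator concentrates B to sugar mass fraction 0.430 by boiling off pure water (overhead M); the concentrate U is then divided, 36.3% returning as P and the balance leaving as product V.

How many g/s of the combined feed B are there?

Overall sugar balance (none leaves overhead): sugar in fresh feed = sugar in product, i.e. 1123×0.239 = (1−0.363)·U·0.430.
U = 268.4/(0.430×0.637) = 979.87 g/s.
Recycle P = 0.363×979.87 = 355.69 g/s.
Combined feed B = 1123 + 355.69 = 1478.7 g/s.

1479 g/s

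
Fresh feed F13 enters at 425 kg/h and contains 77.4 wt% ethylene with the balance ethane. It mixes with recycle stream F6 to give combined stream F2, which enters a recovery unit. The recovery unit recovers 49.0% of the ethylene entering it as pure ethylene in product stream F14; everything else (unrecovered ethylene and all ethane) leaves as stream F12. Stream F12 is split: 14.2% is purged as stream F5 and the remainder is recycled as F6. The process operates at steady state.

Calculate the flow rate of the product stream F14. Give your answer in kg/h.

286.6 kg/h

ethylene in F2: m_A = 425×0.774 + (1−0.142)·(1−0.490)·m_A, so m_A = 328.95/0.5624 = 584.88 kg/h.
Product F14 = 0.490×584.88 = 286.59 kg/h.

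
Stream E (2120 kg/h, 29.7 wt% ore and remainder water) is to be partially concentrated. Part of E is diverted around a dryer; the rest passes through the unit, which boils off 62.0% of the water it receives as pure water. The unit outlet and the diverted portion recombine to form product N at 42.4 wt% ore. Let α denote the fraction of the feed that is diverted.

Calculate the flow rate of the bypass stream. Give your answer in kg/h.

663.1 kg/h

All 2120×0.297 = 629.64 kg/h of ore reaches N, so N = 629.64/0.424 = 1485 kg/h and vapour = 635 kg/h.
The evaporator receives (1−α)·2120 of feed at 0.703 water and removes 0.620 of that water:
0.620×0.703×(1−α)×2120 = 635
(1−α) = 635/924.02 = 0.6872;  α = 0.3128.
Bypass flow = 0.3128×2120 = 663.11 kg/h.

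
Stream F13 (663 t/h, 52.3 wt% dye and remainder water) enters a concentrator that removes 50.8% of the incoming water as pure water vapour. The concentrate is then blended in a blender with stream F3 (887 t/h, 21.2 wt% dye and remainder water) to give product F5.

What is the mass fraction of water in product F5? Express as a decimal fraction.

0.6151

Vapour removed = 0.508×0.477×663 = 160.66 t/h; concentrate = 502.34 t/h.
water reaching the mixer = 155.6 (from concentrate) + 887×0.788 = 854.55 t/h.
Product flow = 502.34 + 887 = 1389.3 t/h; water fraction = 0.6151.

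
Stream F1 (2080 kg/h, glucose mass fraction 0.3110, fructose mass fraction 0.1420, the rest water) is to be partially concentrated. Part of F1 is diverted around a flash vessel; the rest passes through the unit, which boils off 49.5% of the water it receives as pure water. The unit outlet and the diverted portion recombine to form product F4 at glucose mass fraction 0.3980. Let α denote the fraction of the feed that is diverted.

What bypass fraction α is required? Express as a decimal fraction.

0.193

All 2080×0.311 = 646.88 kg/h of glucose reaches F4, so F4 = 646.88/0.398 = 1625.3 kg/h and vapour = 454.67 kg/h.
The evaporator receives (1−α)·2080 of feed at 0.547 water and removes 0.495 of that water:
0.495×0.547×(1−α)×2080 = 454.67
(1−α) = 454.67/563.19 = 0.8073;  α = 0.1927.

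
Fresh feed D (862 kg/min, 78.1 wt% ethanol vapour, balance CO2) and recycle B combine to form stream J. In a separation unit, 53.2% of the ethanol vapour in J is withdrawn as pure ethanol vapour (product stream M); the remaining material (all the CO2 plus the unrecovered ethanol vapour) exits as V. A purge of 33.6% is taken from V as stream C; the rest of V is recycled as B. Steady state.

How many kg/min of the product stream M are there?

ethanol vapour in J: m_A = 862×0.781 + (1−0.336)·(1−0.532)·m_A, so m_A = 673.22/0.6892 = 976.75 kg/min.
Product M = 0.532×976.75 = 519.63 kg/min.

519.6 kg/min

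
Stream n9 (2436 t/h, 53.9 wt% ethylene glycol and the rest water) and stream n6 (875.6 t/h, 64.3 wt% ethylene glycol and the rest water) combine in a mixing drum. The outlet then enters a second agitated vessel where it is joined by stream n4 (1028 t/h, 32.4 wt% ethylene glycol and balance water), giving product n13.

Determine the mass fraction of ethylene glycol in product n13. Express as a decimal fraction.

Overall, product flow = 4339.6 t/h.
ethylene glycol in = 2436×0.539 + 875.6×0.643 + 1028×0.324 = 2209.1 t/h.
ethylene glycol fraction in n13 = 0.509.

0.509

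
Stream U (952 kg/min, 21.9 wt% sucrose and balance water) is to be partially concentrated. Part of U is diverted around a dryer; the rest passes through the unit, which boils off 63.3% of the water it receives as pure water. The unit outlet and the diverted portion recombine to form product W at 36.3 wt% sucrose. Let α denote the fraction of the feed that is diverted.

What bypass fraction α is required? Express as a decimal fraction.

0.198

All 952×0.219 = 208.49 kg/min of sucrose reaches W, so W = 208.49/0.363 = 574.35 kg/min and vapour = 377.65 kg/min.
The evaporator receives (1−α)·952 of feed at 0.781 water and removes 0.633 of that water:
0.633×0.781×(1−α)×952 = 377.65
(1−α) = 377.65/470.64 = 0.8024;  α = 0.1976.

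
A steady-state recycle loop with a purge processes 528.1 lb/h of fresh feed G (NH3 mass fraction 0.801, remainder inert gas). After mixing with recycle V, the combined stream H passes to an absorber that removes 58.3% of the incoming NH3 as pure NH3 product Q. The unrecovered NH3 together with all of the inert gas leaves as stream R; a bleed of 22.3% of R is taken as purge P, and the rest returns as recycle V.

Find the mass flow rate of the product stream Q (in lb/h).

NH3 in H: m_A = 528.1×0.801 + (1−0.223)·(1−0.583)·m_A, so m_A = 423.01/0.6760 = 625.76 lb/h.
Product Q = 0.583×625.76 = 364.82 lb/h.

364.8 lb/h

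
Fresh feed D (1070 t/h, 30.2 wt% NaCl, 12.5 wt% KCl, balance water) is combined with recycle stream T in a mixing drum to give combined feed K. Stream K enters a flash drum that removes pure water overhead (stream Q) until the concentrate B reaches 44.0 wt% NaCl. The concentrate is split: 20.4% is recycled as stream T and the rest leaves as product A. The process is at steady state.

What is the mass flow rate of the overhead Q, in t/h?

Overall NaCl balance (none leaves overhead): NaCl in fresh feed = NaCl in product, i.e. 1070×0.302 = (1−0.204)·B·0.440.
B = 323.14/(0.440×0.796) = 922.62 t/h.
Recycle T = 0.204×922.62 = 188.22 t/h.
Combined feed K = 1070 + 188.22 = 1258.2 t/h.
Overhead Q = K − B = 1258.2 − 922.62 = 335.59 t/h.

335.6 t/h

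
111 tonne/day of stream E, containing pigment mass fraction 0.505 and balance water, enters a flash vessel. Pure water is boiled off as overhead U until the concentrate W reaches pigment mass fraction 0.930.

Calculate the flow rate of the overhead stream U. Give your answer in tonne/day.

pigment is conserved: 111×0.505 = 56.055 tonne/day all reports to the concentrate.
Concentrate = 56.055/(target fraction) = 60.274 tonne/day.
Overhead = 111 − 60.274 = 50.726 tonne/day.

50.73 tonne/day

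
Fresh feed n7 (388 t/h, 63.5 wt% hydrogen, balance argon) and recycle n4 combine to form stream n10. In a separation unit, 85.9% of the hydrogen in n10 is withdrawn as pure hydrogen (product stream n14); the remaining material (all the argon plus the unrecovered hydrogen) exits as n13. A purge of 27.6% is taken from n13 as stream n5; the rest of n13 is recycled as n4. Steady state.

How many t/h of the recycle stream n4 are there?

399.5 t/h

argon enters only via n7 and leaves only via the purge: 388×0.365 = 0.276×(argon in n13), and the separation unit passes all argon, so argon in n10 = argon in n13 = 513.12 t/h.
hydrogen in n10: m_A = 388×0.635 + (1−0.276)·(1−0.859)·m_A, so m_A = 246.38/0.8979 = 274.39 t/h.
n13 = (1−0.859)×274.39 + 513.12 = 551.81 t/h.
Recycle n4 = (1−0.276)×551.81 = 399.51 t/h.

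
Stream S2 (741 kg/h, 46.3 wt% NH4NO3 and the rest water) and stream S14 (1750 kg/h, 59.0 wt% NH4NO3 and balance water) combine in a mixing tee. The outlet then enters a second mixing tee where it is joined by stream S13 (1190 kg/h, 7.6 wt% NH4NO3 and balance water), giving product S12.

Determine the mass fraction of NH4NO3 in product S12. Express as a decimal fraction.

Overall, product flow = 3681 kg/h.
NH4NO3 in = 741×0.463 + 1750×0.590 + 1190×0.076 = 1466 kg/h.
NH4NO3 fraction in S12 = 0.398.

0.398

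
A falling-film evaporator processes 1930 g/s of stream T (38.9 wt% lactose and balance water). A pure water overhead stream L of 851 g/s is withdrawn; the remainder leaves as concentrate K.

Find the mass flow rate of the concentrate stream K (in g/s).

1079 g/s

Concentrate = 1930 − 851 = 1079 g/s.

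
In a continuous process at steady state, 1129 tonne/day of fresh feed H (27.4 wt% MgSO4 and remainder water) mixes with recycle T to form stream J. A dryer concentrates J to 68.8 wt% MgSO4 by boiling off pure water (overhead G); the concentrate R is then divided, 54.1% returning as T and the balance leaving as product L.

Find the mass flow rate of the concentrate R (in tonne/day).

Overall MgSO4 balance (none leaves overhead): MgSO4 in fresh feed = MgSO4 in product, i.e. 1129×0.274 = (1−0.541)·R·0.688.
R = 309.35/(0.688×0.459) = 979.59 tonne/day.

979.6 tonne/day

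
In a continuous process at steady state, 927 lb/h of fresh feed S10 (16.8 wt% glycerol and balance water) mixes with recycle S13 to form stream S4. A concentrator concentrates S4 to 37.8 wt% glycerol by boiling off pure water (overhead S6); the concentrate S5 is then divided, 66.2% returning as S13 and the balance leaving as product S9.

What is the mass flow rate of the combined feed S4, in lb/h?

Overall glycerol balance (none leaves overhead): glycerol in fresh feed = glycerol in product, i.e. 927×0.168 = (1−0.662)·S5·0.378.
S5 = 155.74/(0.378×0.338) = 1218.9 lb/h.
Recycle S13 = 0.662×1218.9 = 806.93 lb/h.
Combined feed S4 = 927 + 806.93 = 1733.9 lb/h.

1734 lb/h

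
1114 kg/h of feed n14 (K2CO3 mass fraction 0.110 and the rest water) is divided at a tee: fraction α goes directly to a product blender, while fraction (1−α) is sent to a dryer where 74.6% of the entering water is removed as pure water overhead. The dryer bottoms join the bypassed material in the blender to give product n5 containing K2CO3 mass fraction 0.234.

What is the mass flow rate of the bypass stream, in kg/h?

224.9 kg/h

All 1114×0.110 = 122.54 kg/h of K2CO3 reaches n5, so n5 = 122.54/0.234 = 523.68 kg/h and vapour = 590.32 kg/h.
The evaporator receives (1−α)·1114 of feed at 0.890 water and removes 0.746 of that water:
0.746×0.890×(1−α)×1114 = 590.32
(1−α) = 590.32/739.63 = 0.7981;  α = 0.2019.
Bypass flow = 0.2019×1114 = 224.88 kg/h.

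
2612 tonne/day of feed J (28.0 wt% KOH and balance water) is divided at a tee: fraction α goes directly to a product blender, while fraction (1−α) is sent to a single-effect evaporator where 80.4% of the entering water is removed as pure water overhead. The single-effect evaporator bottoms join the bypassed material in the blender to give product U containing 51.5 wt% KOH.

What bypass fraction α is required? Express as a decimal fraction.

All 2612×0.280 = 731.36 tonne/day of KOH reaches U, so U = 731.36/0.515 = 1420.1 tonne/day and vapour = 1191.9 tonne/day.
The evaporator receives (1−α)·2612 of feed at 0.720 water and removes 0.804 of that water:
0.804×0.720×(1−α)×2612 = 1191.9
(1−α) = 1191.9/1512 = 0.7883;  α = 0.2117.

0.212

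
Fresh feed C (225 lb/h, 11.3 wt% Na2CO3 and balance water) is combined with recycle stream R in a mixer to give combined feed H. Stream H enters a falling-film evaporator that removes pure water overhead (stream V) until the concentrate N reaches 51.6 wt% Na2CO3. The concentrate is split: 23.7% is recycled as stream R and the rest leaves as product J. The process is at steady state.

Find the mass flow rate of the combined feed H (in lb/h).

Overall Na2CO3 balance (none leaves overhead): Na2CO3 in fresh feed = Na2CO3 in product, i.e. 225×0.113 = (1−0.237)·N·0.516.
N = 25.425/(0.516×0.763) = 64.578 lb/h.
Recycle R = 0.237×64.578 = 15.305 lb/h.
Combined feed H = 225 + 15.305 = 240.31 lb/h.

240.3 lb/h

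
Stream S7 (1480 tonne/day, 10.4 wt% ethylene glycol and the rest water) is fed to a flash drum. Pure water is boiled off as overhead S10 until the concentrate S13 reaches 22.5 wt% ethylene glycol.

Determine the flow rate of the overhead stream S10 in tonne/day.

795.9 tonne/day

ethylene glycol is conserved: 1480×0.104 = 153.92 tonne/day all reports to the concentrate.
Concentrate = 153.92/(target fraction) = 684.09 tonne/day.
Overhead = 1480 − 684.09 = 795.91 tonne/day.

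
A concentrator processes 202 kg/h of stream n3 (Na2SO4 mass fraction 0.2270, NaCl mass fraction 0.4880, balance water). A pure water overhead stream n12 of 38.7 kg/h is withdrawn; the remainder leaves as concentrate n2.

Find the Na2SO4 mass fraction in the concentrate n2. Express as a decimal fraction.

Na2SO4 is not removed: 202×0.227 = 45.854 kg/h of Na2SO4 enters n2.
Concentrate = 202 − 38.7 = 163.3 kg/h.
Mass fraction = 45.854/163.3 = 0.2808.

0.2808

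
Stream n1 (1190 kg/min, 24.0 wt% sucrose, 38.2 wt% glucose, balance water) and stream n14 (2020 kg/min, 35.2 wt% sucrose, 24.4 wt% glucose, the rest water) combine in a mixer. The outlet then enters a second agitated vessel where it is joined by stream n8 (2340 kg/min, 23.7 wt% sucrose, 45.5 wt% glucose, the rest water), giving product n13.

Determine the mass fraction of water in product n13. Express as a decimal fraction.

Overall, product flow = 5550 kg/min.
water in = 1190×0.378 + 2020×0.404 + 2340×0.308 = 1986.6 kg/min.
water fraction in n13 = 0.3579.

0.3579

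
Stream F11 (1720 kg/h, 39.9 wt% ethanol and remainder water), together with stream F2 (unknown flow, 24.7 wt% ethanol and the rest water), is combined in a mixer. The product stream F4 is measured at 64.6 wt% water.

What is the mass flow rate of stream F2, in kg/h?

Let F2 be the unknown flow. Total out = 1720 + F2.
water balance: 1033.7 + 0.753·F2 = 0.646·(1720 + F2)
(0.753 − 0.646)·F2 = 0.646×1720 − 1033.7 = 77.4
F2 = 77.4 / 0.107 = 723.36 kg/h

723.4 kg/h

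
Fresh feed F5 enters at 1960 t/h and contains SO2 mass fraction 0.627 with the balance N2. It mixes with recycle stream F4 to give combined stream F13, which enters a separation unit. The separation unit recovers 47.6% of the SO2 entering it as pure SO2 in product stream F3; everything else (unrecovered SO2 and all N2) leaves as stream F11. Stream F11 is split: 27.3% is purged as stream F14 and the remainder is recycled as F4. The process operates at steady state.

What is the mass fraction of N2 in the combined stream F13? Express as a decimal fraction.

N2 enters only via F5 and leaves only via the purge: 1960×0.373 = 0.273×(N2 in F11), and the separation unit passes all N2, so N2 in F13 = N2 in F11 = 2677.9 t/h.
SO2 in F13: m_A = 1960×0.627 + (1−0.273)·(1−0.476)·m_A, so m_A = 1228.9/0.6191 = 1985.2 t/h.
F13 = 1985.2 + 2677.9 = 4663.1 t/h.
N2 fraction in F13 = 2677.9/4663.1 = 0.574.

0.574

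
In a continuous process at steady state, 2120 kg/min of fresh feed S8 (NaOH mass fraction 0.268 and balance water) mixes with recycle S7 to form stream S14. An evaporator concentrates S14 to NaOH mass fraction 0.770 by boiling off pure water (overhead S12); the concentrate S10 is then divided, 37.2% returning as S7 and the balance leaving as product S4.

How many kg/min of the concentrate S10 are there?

1175 kg/min

Overall NaOH balance (none leaves overhead): NaOH in fresh feed = NaOH in product, i.e. 2120×0.268 = (1−0.372)·S10·0.770.
S10 = 568.16/(0.770×0.628) = 1175 kg/min.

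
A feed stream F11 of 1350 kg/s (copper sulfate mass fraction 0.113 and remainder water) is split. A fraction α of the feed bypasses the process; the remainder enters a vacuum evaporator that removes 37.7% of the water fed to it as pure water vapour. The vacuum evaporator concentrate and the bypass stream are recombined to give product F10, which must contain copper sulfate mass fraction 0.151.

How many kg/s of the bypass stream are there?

334 kg/s

All 1350×0.113 = 152.55 kg/s of copper sulfate reaches F10, so F10 = 152.55/0.151 = 1010.3 kg/s and vapour = 339.74 kg/s.
The evaporator receives (1−α)·1350 of feed at 0.887 water and removes 0.377 of that water:
0.377×0.887×(1−α)×1350 = 339.74
(1−α) = 339.74/451.44 = 0.7526;  α = 0.2474.
Bypass flow = 0.2474×1350 = 334.04 kg/s.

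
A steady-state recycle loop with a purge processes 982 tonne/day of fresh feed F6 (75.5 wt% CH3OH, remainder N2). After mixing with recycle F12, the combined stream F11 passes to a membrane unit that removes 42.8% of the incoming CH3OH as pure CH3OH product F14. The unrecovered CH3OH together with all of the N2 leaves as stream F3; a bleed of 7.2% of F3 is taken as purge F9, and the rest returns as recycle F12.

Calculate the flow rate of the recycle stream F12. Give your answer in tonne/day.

N2 enters only via F6 and leaves only via the purge: 982×0.245 = 0.072×(N2 in F3), and the membrane unit passes all N2, so N2 in F11 = N2 in F3 = 3341.5 tonne/day.
CH3OH in F11: m_A = 982×0.755 + (1−0.072)·(1−0.428)·m_A, so m_A = 741.41/0.4692 = 1580.2 tonne/day.
F3 = (1−0.428)×1580.2 + 3341.5 = 4245.4 tonne/day.
Recycle F12 = (1−0.072)×4245.4 = 3939.7 tonne/day.

3940 tonne/day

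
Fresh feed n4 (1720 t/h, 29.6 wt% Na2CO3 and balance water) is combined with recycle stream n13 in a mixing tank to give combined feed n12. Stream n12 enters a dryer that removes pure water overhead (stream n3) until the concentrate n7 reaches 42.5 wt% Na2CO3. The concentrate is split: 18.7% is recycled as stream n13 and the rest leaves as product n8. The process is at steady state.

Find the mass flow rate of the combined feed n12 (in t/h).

1996 t/h

Overall Na2CO3 balance (none leaves overhead): Na2CO3 in fresh feed = Na2CO3 in product, i.e. 1720×0.296 = (1−0.187)·n7·0.425.
n7 = 509.12/(0.425×0.813) = 1473.5 t/h.
Recycle n13 = 0.187×1473.5 = 275.54 t/h.
Combined feed n12 = 1720 + 275.54 = 1995.5 t/h.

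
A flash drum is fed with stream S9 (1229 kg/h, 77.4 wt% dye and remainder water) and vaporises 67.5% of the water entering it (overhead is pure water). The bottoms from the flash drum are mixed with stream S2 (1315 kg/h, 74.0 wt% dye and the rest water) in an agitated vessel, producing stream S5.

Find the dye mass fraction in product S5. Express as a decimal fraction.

0.8166

Vapour removed = 0.675×0.226×1229 = 187.48 kg/h; concentrate = 1041.5 kg/h.
dye reaching the mixer = 951.25 (from concentrate) + 1315×0.740 = 1924.3 kg/h.
Product flow = 1041.5 + 1315 = 2356.5 kg/h; dye fraction = 0.8166.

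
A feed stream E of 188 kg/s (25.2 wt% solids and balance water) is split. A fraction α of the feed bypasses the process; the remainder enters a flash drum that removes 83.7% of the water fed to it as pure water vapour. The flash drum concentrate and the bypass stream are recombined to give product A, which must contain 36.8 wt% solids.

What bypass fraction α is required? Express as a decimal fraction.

0.497

All 188×0.252 = 47.376 kg/s of solids reaches A, so A = 47.376/0.368 = 128.74 kg/s and vapour = 59.261 kg/s.
The evaporator receives (1−α)·188 of feed at 0.748 water and removes 0.837 of that water:
0.837×0.748×(1−α)×188 = 59.261
(1−α) = 59.261/117.7 = 0.5035;  α = 0.4965.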